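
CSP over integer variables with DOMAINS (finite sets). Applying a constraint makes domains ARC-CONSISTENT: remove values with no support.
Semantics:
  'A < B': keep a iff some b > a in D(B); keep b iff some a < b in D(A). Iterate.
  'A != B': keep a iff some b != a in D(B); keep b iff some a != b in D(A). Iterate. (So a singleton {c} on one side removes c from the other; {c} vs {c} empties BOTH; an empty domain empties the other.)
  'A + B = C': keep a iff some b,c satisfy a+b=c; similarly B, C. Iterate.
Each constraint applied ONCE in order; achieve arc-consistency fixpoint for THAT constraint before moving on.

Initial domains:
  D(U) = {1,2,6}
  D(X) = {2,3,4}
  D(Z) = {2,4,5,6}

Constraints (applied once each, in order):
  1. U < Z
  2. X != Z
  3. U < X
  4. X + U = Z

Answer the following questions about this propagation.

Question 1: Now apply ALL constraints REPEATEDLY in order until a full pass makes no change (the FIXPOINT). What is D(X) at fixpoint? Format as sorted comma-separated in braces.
Answer: {2,3,4}

Derivation:
pass 0 (initial): D(X)={2,3,4}
pass 1: U {1,2,6}->{1,2}; Z {2,4,5,6}->{4,5,6}
pass 2: no change
Fixpoint after 2 passes: D(X) = {2,3,4}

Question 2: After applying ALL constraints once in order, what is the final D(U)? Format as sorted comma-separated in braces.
Constraint 1 (U < Z) on D(U)={1,2,6} D(Z)={2,4,5,6}: U {1,2,6}->{1,2}
Constraint 2 (X != Z) on D(X)={2,3,4} D(Z)={2,4,5,6}: no change
Constraint 3 (U < X) on D(U)={1,2} D(X)={2,3,4}: no change
Constraint 4 (X + U = Z) on D(X)={2,3,4} D(U)={1,2} D(Z)={2,4,5,6}: Z {2,4,5,6}->{4,5,6}
So after all 4 constraints: D(U) = {1,2}

Answer: {1,2}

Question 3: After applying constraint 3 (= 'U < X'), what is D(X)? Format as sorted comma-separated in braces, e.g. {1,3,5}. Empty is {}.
Constraint 1 (U < Z) on D(U)={1,2,6} D(Z)={2,4,5,6}: U {1,2,6}->{1,2}
Constraint 2 (X != Z) on D(X)={2,3,4} D(Z)={2,4,5,6}: no change
Constraint 3 (U < X) on D(U)={1,2} D(X)={2,3,4}: no change
So after constraint 3: D(X) = {2,3,4}

Answer: {2,3,4}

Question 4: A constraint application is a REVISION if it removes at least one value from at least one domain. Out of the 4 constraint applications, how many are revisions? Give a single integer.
Constraint 1 (U < Z) on D(U)={1,2,6} D(Z)={2,4,5,6}: U {1,2,6}->{1,2} => REVISION
Constraint 2 (X != Z) on D(X)={2,3,4} D(Z)={2,4,5,6}: no change => not a revision
Constraint 3 (U < X) on D(U)={1,2} D(X)={2,3,4}: no change => not a revision
Constraint 4 (X + U = Z) on D(X)={2,3,4} D(U)={1,2} D(Z)={2,4,5,6}: Z {2,4,5,6}->{4,5,6} => REVISION
Total revisions = 2

Answer: 2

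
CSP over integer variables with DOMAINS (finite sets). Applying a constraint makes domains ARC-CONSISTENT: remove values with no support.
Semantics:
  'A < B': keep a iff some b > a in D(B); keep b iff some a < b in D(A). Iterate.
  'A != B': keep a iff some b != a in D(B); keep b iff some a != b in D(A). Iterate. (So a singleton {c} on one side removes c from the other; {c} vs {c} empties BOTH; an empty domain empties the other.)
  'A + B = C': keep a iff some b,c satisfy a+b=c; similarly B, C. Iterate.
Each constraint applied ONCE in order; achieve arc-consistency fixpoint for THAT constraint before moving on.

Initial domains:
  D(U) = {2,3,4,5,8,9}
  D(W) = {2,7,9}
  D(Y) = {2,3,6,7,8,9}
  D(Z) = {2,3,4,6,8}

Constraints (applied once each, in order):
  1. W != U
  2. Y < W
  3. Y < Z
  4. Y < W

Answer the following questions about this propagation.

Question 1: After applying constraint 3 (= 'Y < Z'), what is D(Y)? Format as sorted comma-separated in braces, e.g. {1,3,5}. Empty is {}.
Answer: {2,3,6,7}

Derivation:
Constraint 1 (W != U) on D(W)={2,7,9} D(U)={2,3,4,5,8,9}: no change
Constraint 2 (Y < W) on D(Y)={2,3,6,7,8,9} D(W)={2,7,9}: Y {2,3,6,7,8,9}->{2,3,6,7,8}; W {2,7,9}->{7,9}
Constraint 3 (Y < Z) on D(Y)={2,3,6,7,8} D(Z)={2,3,4,6,8}: Y {2,3,6,7,8}->{2,3,6,7}; Z {2,3,4,6,8}->{3,4,6,8}
So after constraint 3: D(Y) = {2,3,6,7}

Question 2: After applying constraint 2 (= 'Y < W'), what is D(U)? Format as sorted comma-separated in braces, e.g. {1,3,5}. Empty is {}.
Constraint 1 (W != U) on D(W)={2,7,9} D(U)={2,3,4,5,8,9}: no change
Constraint 2 (Y < W) on D(Y)={2,3,6,7,8,9} D(W)={2,7,9}: Y {2,3,6,7,8,9}->{2,3,6,7,8}; W {2,7,9}->{7,9}
So after constraint 2: D(U) = {2,3,4,5,8,9}

Answer: {2,3,4,5,8,9}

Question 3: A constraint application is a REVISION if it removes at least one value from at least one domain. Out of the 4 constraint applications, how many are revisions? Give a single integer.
Constraint 1 (W != U) on D(W)={2,7,9} D(U)={2,3,4,5,8,9}: no change => not a revision
Constraint 2 (Y < W) on D(Y)={2,3,6,7,8,9} D(W)={2,7,9}: Y {2,3,6,7,8,9}->{2,3,6,7,8}; W {2,7,9}->{7,9} => REVISION
Constraint 3 (Y < Z) on D(Y)={2,3,6,7,8} D(Z)={2,3,4,6,8}: Y {2,3,6,7,8}->{2,3,6,7}; Z {2,3,4,6,8}->{3,4,6,8} => REVISION
Constraint 4 (Y < W) on D(Y)={2,3,6,7} D(W)={7,9}: no change => not a revision
Total revisions = 2

Answer: 2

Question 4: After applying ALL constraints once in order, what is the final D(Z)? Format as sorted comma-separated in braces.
Constraint 1 (W != U) on D(W)={2,7,9} D(U)={2,3,4,5,8,9}: no change
Constraint 2 (Y < W) on D(Y)={2,3,6,7,8,9} D(W)={2,7,9}: Y {2,3,6,7,8,9}->{2,3,6,7,8}; W {2,7,9}->{7,9}
Constraint 3 (Y < Z) on D(Y)={2,3,6,7,8} D(Z)={2,3,4,6,8}: Y {2,3,6,7,8}->{2,3,6,7}; Z {2,3,4,6,8}->{3,4,6,8}
Constraint 4 (Y < W) on D(Y)={2,3,6,7} D(W)={7,9}: no change
So after all 4 constraints: D(Z) = {3,4,6,8}

Answer: {3,4,6,8}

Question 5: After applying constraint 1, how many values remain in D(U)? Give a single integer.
Answer: 6

Derivation:
Constraint 1 (W != U) on D(W)={2,7,9} D(U)={2,3,4,5,8,9}: no change
So after constraint 1: D(U)={2,3,4,5,8,9}, size = 6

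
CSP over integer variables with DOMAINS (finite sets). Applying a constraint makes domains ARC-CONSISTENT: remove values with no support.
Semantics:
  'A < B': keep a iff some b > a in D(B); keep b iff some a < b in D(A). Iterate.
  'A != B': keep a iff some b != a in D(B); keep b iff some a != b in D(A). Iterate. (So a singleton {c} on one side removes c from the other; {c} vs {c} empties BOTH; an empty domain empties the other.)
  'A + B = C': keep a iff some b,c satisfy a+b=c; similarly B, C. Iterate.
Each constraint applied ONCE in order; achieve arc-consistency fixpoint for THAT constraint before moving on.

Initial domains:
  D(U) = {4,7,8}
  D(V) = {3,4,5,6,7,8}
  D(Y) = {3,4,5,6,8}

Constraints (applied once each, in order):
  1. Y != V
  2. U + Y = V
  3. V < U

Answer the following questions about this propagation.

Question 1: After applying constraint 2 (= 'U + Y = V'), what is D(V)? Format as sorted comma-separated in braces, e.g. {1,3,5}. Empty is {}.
Answer: {7,8}

Derivation:
Constraint 1 (Y != V) on D(Y)={3,4,5,6,8} D(V)={3,4,5,6,7,8}: no change
Constraint 2 (U + Y = V) on D(U)={4,7,8} D(Y)={3,4,5,6,8} D(V)={3,4,5,6,7,8}: U {4,7,8}->{4}; Y {3,4,5,6,8}->{3,4}; V {3,4,5,6,7,8}->{7,8}
So after constraint 2: D(V) = {7,8}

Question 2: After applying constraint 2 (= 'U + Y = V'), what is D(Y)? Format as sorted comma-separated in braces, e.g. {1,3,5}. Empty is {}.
Answer: {3,4}

Derivation:
Constraint 1 (Y != V) on D(Y)={3,4,5,6,8} D(V)={3,4,5,6,7,8}: no change
Constraint 2 (U + Y = V) on D(U)={4,7,8} D(Y)={3,4,5,6,8} D(V)={3,4,5,6,7,8}: U {4,7,8}->{4}; Y {3,4,5,6,8}->{3,4}; V {3,4,5,6,7,8}->{7,8}
So after constraint 2: D(Y) = {3,4}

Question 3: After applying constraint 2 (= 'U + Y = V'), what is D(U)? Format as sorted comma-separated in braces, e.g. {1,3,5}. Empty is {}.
Answer: {4}

Derivation:
Constraint 1 (Y != V) on D(Y)={3,4,5,6,8} D(V)={3,4,5,6,7,8}: no change
Constraint 2 (U + Y = V) on D(U)={4,7,8} D(Y)={3,4,5,6,8} D(V)={3,4,5,6,7,8}: U {4,7,8}->{4}; Y {3,4,5,6,8}->{3,4}; V {3,4,5,6,7,8}->{7,8}
So after constraint 2: D(U) = {4}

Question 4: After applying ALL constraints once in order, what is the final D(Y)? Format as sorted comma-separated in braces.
Answer: {3,4}

Derivation:
Constraint 1 (Y != V) on D(Y)={3,4,5,6,8} D(V)={3,4,5,6,7,8}: no change
Constraint 2 (U + Y = V) on D(U)={4,7,8} D(Y)={3,4,5,6,8} D(V)={3,4,5,6,7,8}: U {4,7,8}->{4}; Y {3,4,5,6,8}->{3,4}; V {3,4,5,6,7,8}->{7,8}
Constraint 3 (V < U) on D(V)={7,8} D(U)={4}: V {7,8}->{}; U {4}->{}
So after all 3 constraints: D(Y) = {3,4}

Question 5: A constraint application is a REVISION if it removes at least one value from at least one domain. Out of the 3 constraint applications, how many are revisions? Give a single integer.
Constraint 1 (Y != V) on D(Y)={3,4,5,6,8} D(V)={3,4,5,6,7,8}: no change => not a revision
Constraint 2 (U + Y = V) on D(U)={4,7,8} D(Y)={3,4,5,6,8} D(V)={3,4,5,6,7,8}: U {4,7,8}->{4}; Y {3,4,5,6,8}->{3,4}; V {3,4,5,6,7,8}->{7,8} => REVISION
Constraint 3 (V < U) on D(V)={7,8} D(U)={4}: V {7,8}->{}; U {4}->{} => REVISION
Total revisions = 2

Answer: 2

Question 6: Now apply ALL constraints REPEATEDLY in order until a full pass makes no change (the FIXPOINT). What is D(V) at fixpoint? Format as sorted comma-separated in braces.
pass 0 (initial): D(V)={3,4,5,6,7,8}
pass 1: U {4,7,8}->{}; V {3,4,5,6,7,8}->{}; Y {3,4,5,6,8}->{3,4}
pass 2: Y {3,4}->{}
pass 3: no change
Fixpoint after 3 passes: D(V) = {}

Answer: {}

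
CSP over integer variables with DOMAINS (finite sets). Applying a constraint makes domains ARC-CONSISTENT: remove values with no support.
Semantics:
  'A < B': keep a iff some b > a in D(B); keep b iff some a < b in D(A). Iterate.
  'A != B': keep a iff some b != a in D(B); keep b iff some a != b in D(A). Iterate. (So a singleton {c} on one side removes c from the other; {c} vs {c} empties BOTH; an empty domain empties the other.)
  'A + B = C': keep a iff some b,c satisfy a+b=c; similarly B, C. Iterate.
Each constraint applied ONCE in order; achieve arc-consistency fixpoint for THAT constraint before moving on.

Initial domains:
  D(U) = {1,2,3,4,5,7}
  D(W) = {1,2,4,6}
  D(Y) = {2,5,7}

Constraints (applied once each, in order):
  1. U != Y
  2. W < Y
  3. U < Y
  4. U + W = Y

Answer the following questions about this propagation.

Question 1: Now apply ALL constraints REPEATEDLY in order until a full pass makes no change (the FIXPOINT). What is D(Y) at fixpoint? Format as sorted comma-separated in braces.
pass 0 (initial): D(Y)={2,5,7}
pass 1: U {1,2,3,4,5,7}->{1,3,4,5}
pass 2: no change
Fixpoint after 2 passes: D(Y) = {2,5,7}

Answer: {2,5,7}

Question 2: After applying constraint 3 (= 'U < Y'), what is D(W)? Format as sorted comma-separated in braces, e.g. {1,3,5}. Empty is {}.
Constraint 1 (U != Y) on D(U)={1,2,3,4,5,7} D(Y)={2,5,7}: no change
Constraint 2 (W < Y) on D(W)={1,2,4,6} D(Y)={2,5,7}: no change
Constraint 3 (U < Y) on D(U)={1,2,3,4,5,7} D(Y)={2,5,7}: U {1,2,3,4,5,7}->{1,2,3,4,5}
So after constraint 3: D(W) = {1,2,4,6}

Answer: {1,2,4,6}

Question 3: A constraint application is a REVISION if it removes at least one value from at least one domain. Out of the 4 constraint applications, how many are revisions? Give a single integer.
Answer: 2

Derivation:
Constraint 1 (U != Y) on D(U)={1,2,3,4,5,7} D(Y)={2,5,7}: no change => not a revision
Constraint 2 (W < Y) on D(W)={1,2,4,6} D(Y)={2,5,7}: no change => not a revision
Constraint 3 (U < Y) on D(U)={1,2,3,4,5,7} D(Y)={2,5,7}: U {1,2,3,4,5,7}->{1,2,3,4,5} => REVISION
Constraint 4 (U + W = Y) on D(U)={1,2,3,4,5} D(W)={1,2,4,6} D(Y)={2,5,7}: U {1,2,3,4,5}->{1,3,4,5} => REVISION
Total revisions = 2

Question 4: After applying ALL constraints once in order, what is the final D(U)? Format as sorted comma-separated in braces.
Constraint 1 (U != Y) on D(U)={1,2,3,4,5,7} D(Y)={2,5,7}: no change
Constraint 2 (W < Y) on D(W)={1,2,4,6} D(Y)={2,5,7}: no change
Constraint 3 (U < Y) on D(U)={1,2,3,4,5,7} D(Y)={2,5,7}: U {1,2,3,4,5,7}->{1,2,3,4,5}
Constraint 4 (U + W = Y) on D(U)={1,2,3,4,5} D(W)={1,2,4,6} D(Y)={2,5,7}: U {1,2,3,4,5}->{1,3,4,5}
So after all 4 constraints: D(U) = {1,3,4,5}

Answer: {1,3,4,5}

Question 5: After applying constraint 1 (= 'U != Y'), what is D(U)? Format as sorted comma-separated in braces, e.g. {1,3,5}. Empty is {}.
Constraint 1 (U != Y) on D(U)={1,2,3,4,5,7} D(Y)={2,5,7}: no change
So after constraint 1: D(U) = {1,2,3,4,5,7}

Answer: {1,2,3,4,5,7}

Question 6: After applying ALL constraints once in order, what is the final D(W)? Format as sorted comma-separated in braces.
Constraint 1 (U != Y) on D(U)={1,2,3,4,5,7} D(Y)={2,5,7}: no change
Constraint 2 (W < Y) on D(W)={1,2,4,6} D(Y)={2,5,7}: no change
Constraint 3 (U < Y) on D(U)={1,2,3,4,5,7} D(Y)={2,5,7}: U {1,2,3,4,5,7}->{1,2,3,4,5}
Constraint 4 (U + W = Y) on D(U)={1,2,3,4,5} D(W)={1,2,4,6} D(Y)={2,5,7}: U {1,2,3,4,5}->{1,3,4,5}
So after all 4 constraints: D(W) = {1,2,4,6}

Answer: {1,2,4,6}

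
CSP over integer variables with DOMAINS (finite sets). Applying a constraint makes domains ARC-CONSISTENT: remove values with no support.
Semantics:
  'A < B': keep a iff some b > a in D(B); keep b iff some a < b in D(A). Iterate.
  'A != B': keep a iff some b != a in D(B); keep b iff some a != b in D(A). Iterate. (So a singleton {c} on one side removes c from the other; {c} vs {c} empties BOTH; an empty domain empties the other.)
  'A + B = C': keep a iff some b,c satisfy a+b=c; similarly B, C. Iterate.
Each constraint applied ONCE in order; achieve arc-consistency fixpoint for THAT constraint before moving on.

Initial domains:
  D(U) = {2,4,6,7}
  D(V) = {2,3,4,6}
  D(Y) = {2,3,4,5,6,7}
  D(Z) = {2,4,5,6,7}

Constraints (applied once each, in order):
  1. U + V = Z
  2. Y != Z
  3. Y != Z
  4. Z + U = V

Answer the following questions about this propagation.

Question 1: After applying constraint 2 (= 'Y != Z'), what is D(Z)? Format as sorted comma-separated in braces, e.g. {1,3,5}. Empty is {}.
Answer: {4,5,6,7}

Derivation:
Constraint 1 (U + V = Z) on D(U)={2,4,6,7} D(V)={2,3,4,6} D(Z)={2,4,5,6,7}: U {2,4,6,7}->{2,4}; V {2,3,4,6}->{2,3,4}; Z {2,4,5,6,7}->{4,5,6,7}
Constraint 2 (Y != Z) on D(Y)={2,3,4,5,6,7} D(Z)={4,5,6,7}: no change
So after constraint 2: D(Z) = {4,5,6,7}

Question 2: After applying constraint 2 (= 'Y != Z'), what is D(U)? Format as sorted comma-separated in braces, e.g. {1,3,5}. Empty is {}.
Constraint 1 (U + V = Z) on D(U)={2,4,6,7} D(V)={2,3,4,6} D(Z)={2,4,5,6,7}: U {2,4,6,7}->{2,4}; V {2,3,4,6}->{2,3,4}; Z {2,4,5,6,7}->{4,5,6,7}
Constraint 2 (Y != Z) on D(Y)={2,3,4,5,6,7} D(Z)={4,5,6,7}: no change
So after constraint 2: D(U) = {2,4}

Answer: {2,4}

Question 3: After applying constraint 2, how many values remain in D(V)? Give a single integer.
Constraint 1 (U + V = Z) on D(U)={2,4,6,7} D(V)={2,3,4,6} D(Z)={2,4,5,6,7}: U {2,4,6,7}->{2,4}; V {2,3,4,6}->{2,3,4}; Z {2,4,5,6,7}->{4,5,6,7}
Constraint 2 (Y != Z) on D(Y)={2,3,4,5,6,7} D(Z)={4,5,6,7}: no change
So after constraint 2: D(V)={2,3,4}, size = 3

Answer: 3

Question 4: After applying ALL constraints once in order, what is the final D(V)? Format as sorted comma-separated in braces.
Constraint 1 (U + V = Z) on D(U)={2,4,6,7} D(V)={2,3,4,6} D(Z)={2,4,5,6,7}: U {2,4,6,7}->{2,4}; V {2,3,4,6}->{2,3,4}; Z {2,4,5,6,7}->{4,5,6,7}
Constraint 2 (Y != Z) on D(Y)={2,3,4,5,6,7} D(Z)={4,5,6,7}: no change
Constraint 3 (Y != Z) on D(Y)={2,3,4,5,6,7} D(Z)={4,5,6,7}: no change
Constraint 4 (Z + U = V) on D(Z)={4,5,6,7} D(U)={2,4} D(V)={2,3,4}: Z {4,5,6,7}->{}; U {2,4}->{}; V {2,3,4}->{}
So after all 4 constraints: D(V) = {}

Answer: {}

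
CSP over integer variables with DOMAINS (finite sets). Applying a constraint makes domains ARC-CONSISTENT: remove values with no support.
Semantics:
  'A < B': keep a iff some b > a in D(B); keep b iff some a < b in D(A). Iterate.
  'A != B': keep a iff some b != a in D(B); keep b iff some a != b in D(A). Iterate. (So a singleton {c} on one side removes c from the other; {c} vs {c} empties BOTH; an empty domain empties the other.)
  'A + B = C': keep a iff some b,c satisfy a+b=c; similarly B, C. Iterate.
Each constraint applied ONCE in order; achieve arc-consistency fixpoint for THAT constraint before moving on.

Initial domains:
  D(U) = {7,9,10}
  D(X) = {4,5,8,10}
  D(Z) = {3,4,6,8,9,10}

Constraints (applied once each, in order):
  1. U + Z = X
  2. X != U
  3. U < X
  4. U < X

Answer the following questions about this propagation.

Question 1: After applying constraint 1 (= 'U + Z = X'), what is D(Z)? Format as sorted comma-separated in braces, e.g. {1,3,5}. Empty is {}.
Answer: {3}

Derivation:
Constraint 1 (U + Z = X) on D(U)={7,9,10} D(Z)={3,4,6,8,9,10} D(X)={4,5,8,10}: U {7,9,10}->{7}; Z {3,4,6,8,9,10}->{3}; X {4,5,8,10}->{10}
So after constraint 1: D(Z) = {3}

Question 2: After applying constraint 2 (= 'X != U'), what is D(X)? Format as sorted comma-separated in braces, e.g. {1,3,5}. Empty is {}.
Constraint 1 (U + Z = X) on D(U)={7,9,10} D(Z)={3,4,6,8,9,10} D(X)={4,5,8,10}: U {7,9,10}->{7}; Z {3,4,6,8,9,10}->{3}; X {4,5,8,10}->{10}
Constraint 2 (X != U) on D(X)={10} D(U)={7}: no change
So after constraint 2: D(X) = {10}

Answer: {10}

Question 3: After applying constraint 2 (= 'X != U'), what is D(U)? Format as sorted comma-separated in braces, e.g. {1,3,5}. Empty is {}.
Constraint 1 (U + Z = X) on D(U)={7,9,10} D(Z)={3,4,6,8,9,10} D(X)={4,5,8,10}: U {7,9,10}->{7}; Z {3,4,6,8,9,10}->{3}; X {4,5,8,10}->{10}
Constraint 2 (X != U) on D(X)={10} D(U)={7}: no change
So after constraint 2: D(U) = {7}

Answer: {7}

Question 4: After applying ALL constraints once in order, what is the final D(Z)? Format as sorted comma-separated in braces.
Answer: {3}

Derivation:
Constraint 1 (U + Z = X) on D(U)={7,9,10} D(Z)={3,4,6,8,9,10} D(X)={4,5,8,10}: U {7,9,10}->{7}; Z {3,4,6,8,9,10}->{3}; X {4,5,8,10}->{10}
Constraint 2 (X != U) on D(X)={10} D(U)={7}: no change
Constraint 3 (U < X) on D(U)={7} D(X)={10}: no change
Constraint 4 (U < X) on D(U)={7} D(X)={10}: no change
So after all 4 constraints: D(Z) = {3}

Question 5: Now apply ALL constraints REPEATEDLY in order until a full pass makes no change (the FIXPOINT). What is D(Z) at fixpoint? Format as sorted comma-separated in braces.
pass 0 (initial): D(Z)={3,4,6,8,9,10}
pass 1: U {7,9,10}->{7}; X {4,5,8,10}->{10}; Z {3,4,6,8,9,10}->{3}
pass 2: no change
Fixpoint after 2 passes: D(Z) = {3}

Answer: {3}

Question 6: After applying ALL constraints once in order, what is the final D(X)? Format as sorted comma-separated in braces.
Answer: {10}

Derivation:
Constraint 1 (U + Z = X) on D(U)={7,9,10} D(Z)={3,4,6,8,9,10} D(X)={4,5,8,10}: U {7,9,10}->{7}; Z {3,4,6,8,9,10}->{3}; X {4,5,8,10}->{10}
Constraint 2 (X != U) on D(X)={10} D(U)={7}: no change
Constraint 3 (U < X) on D(U)={7} D(X)={10}: no change
Constraint 4 (U < X) on D(U)={7} D(X)={10}: no change
So after all 4 constraints: D(X) = {10}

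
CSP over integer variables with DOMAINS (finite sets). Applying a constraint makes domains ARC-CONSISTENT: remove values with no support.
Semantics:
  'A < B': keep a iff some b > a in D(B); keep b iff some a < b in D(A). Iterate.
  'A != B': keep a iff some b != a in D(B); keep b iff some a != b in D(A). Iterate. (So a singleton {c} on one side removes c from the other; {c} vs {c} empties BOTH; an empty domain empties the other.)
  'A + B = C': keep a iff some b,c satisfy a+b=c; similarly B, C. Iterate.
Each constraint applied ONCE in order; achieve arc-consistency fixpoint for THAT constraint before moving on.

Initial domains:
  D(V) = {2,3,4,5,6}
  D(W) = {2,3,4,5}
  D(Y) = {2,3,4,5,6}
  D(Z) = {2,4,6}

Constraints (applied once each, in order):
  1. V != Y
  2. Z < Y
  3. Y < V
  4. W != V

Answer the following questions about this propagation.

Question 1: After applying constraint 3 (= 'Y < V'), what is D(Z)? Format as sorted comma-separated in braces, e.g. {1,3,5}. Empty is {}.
Constraint 1 (V != Y) on D(V)={2,3,4,5,6} D(Y)={2,3,4,5,6}: no change
Constraint 2 (Z < Y) on D(Z)={2,4,6} D(Y)={2,3,4,5,6}: Z {2,4,6}->{2,4}; Y {2,3,4,5,6}->{3,4,5,6}
Constraint 3 (Y < V) on D(Y)={3,4,5,6} D(V)={2,3,4,5,6}: Y {3,4,5,6}->{3,4,5}; V {2,3,4,5,6}->{4,5,6}
So after constraint 3: D(Z) = {2,4}

Answer: {2,4}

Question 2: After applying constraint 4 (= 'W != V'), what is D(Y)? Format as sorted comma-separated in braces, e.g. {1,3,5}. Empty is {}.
Answer: {3,4,5}

Derivation:
Constraint 1 (V != Y) on D(V)={2,3,4,5,6} D(Y)={2,3,4,5,6}: no change
Constraint 2 (Z < Y) on D(Z)={2,4,6} D(Y)={2,3,4,5,6}: Z {2,4,6}->{2,4}; Y {2,3,4,5,6}->{3,4,5,6}
Constraint 3 (Y < V) on D(Y)={3,4,5,6} D(V)={2,3,4,5,6}: Y {3,4,5,6}->{3,4,5}; V {2,3,4,5,6}->{4,5,6}
Constraint 4 (W != V) on D(W)={2,3,4,5} D(V)={4,5,6}: no change
So after constraint 4: D(Y) = {3,4,5}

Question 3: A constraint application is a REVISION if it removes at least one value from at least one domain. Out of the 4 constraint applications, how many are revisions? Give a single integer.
Constraint 1 (V != Y) on D(V)={2,3,4,5,6} D(Y)={2,3,4,5,6}: no change => not a revision
Constraint 2 (Z < Y) on D(Z)={2,4,6} D(Y)={2,3,4,5,6}: Z {2,4,6}->{2,4}; Y {2,3,4,5,6}->{3,4,5,6} => REVISION
Constraint 3 (Y < V) on D(Y)={3,4,5,6} D(V)={2,3,4,5,6}: Y {3,4,5,6}->{3,4,5}; V {2,3,4,5,6}->{4,5,6} => REVISION
Constraint 4 (W != V) on D(W)={2,3,4,5} D(V)={4,5,6}: no change => not a revision
Total revisions = 2

Answer: 2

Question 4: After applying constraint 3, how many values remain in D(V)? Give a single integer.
Constraint 1 (V != Y) on D(V)={2,3,4,5,6} D(Y)={2,3,4,5,6}: no change
Constraint 2 (Z < Y) on D(Z)={2,4,6} D(Y)={2,3,4,5,6}: Z {2,4,6}->{2,4}; Y {2,3,4,5,6}->{3,4,5,6}
Constraint 3 (Y < V) on D(Y)={3,4,5,6} D(V)={2,3,4,5,6}: Y {3,4,5,6}->{3,4,5}; V {2,3,4,5,6}->{4,5,6}
So after constraint 3: D(V)={4,5,6}, size = 3

Answer: 3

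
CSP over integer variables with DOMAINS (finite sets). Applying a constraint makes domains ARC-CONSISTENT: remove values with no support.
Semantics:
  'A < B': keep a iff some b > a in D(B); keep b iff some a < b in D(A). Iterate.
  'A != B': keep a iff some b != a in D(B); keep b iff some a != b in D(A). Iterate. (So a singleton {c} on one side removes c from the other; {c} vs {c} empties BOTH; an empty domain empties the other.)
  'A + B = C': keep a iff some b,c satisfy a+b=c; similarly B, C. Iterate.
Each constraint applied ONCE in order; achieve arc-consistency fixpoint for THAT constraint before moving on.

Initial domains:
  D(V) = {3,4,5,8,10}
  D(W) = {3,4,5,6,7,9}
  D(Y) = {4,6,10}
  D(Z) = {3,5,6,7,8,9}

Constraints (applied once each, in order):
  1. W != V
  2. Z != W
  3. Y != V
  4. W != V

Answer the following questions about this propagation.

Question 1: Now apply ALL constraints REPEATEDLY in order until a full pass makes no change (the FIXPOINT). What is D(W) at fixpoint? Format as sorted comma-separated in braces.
pass 0 (initial): D(W)={3,4,5,6,7,9}
pass 1: no change
Fixpoint after 1 passes: D(W) = {3,4,5,6,7,9}

Answer: {3,4,5,6,7,9}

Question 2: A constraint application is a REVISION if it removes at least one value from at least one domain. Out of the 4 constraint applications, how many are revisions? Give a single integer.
Constraint 1 (W != V) on D(W)={3,4,5,6,7,9} D(V)={3,4,5,8,10}: no change => not a revision
Constraint 2 (Z != W) on D(Z)={3,5,6,7,8,9} D(W)={3,4,5,6,7,9}: no change => not a revision
Constraint 3 (Y != V) on D(Y)={4,6,10} D(V)={3,4,5,8,10}: no change => not a revision
Constraint 4 (W != V) on D(W)={3,4,5,6,7,9} D(V)={3,4,5,8,10}: no change => not a revision
Total revisions = 0

Answer: 0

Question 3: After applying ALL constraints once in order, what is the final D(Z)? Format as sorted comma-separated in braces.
Constraint 1 (W != V) on D(W)={3,4,5,6,7,9} D(V)={3,4,5,8,10}: no change
Constraint 2 (Z != W) on D(Z)={3,5,6,7,8,9} D(W)={3,4,5,6,7,9}: no change
Constraint 3 (Y != V) on D(Y)={4,6,10} D(V)={3,4,5,8,10}: no change
Constraint 4 (W != V) on D(W)={3,4,5,6,7,9} D(V)={3,4,5,8,10}: no change
So after all 4 constraints: D(Z) = {3,5,6,7,8,9}

Answer: {3,5,6,7,8,9}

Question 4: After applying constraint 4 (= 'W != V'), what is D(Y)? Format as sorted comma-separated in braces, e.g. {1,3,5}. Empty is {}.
Answer: {4,6,10}

Derivation:
Constraint 1 (W != V) on D(W)={3,4,5,6,7,9} D(V)={3,4,5,8,10}: no change
Constraint 2 (Z != W) on D(Z)={3,5,6,7,8,9} D(W)={3,4,5,6,7,9}: no change
Constraint 3 (Y != V) on D(Y)={4,6,10} D(V)={3,4,5,8,10}: no change
Constraint 4 (W != V) on D(W)={3,4,5,6,7,9} D(V)={3,4,5,8,10}: no change
So after constraint 4: D(Y) = {4,6,10}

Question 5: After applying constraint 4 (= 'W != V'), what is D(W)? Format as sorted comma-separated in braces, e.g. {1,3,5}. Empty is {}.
Constraint 1 (W != V) on D(W)={3,4,5,6,7,9} D(V)={3,4,5,8,10}: no change
Constraint 2 (Z != W) on D(Z)={3,5,6,7,8,9} D(W)={3,4,5,6,7,9}: no change
Constraint 3 (Y != V) on D(Y)={4,6,10} D(V)={3,4,5,8,10}: no change
Constraint 4 (W != V) on D(W)={3,4,5,6,7,9} D(V)={3,4,5,8,10}: no change
So after constraint 4: D(W) = {3,4,5,6,7,9}

Answer: {3,4,5,6,7,9}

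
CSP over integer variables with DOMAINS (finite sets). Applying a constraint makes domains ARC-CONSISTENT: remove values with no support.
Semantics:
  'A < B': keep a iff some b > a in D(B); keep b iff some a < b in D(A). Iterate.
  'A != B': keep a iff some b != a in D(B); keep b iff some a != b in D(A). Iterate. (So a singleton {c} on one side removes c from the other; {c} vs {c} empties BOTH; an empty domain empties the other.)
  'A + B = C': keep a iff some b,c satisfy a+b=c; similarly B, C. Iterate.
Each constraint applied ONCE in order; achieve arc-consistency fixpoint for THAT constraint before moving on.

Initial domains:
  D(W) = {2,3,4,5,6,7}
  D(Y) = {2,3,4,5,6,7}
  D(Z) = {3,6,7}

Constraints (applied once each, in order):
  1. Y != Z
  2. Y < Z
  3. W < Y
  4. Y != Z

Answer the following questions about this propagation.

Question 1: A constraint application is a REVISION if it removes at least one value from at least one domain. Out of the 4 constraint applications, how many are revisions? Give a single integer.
Constraint 1 (Y != Z) on D(Y)={2,3,4,5,6,7} D(Z)={3,6,7}: no change => not a revision
Constraint 2 (Y < Z) on D(Y)={2,3,4,5,6,7} D(Z)={3,6,7}: Y {2,3,4,5,6,7}->{2,3,4,5,6} => REVISION
Constraint 3 (W < Y) on D(W)={2,3,4,5,6,7} D(Y)={2,3,4,5,6}: W {2,3,4,5,6,7}->{2,3,4,5}; Y {2,3,4,5,6}->{3,4,5,6} => REVISION
Constraint 4 (Y != Z) on D(Y)={3,4,5,6} D(Z)={3,6,7}: no change => not a revision
Total revisions = 2

Answer: 2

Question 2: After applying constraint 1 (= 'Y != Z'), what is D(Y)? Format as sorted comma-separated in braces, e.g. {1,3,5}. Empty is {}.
Constraint 1 (Y != Z) on D(Y)={2,3,4,5,6,7} D(Z)={3,6,7}: no change
So after constraint 1: D(Y) = {2,3,4,5,6,7}

Answer: {2,3,4,5,6,7}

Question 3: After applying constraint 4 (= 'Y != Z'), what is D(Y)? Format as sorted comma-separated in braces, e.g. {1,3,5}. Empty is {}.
Answer: {3,4,5,6}

Derivation:
Constraint 1 (Y != Z) on D(Y)={2,3,4,5,6,7} D(Z)={3,6,7}: no change
Constraint 2 (Y < Z) on D(Y)={2,3,4,5,6,7} D(Z)={3,6,7}: Y {2,3,4,5,6,7}->{2,3,4,5,6}
Constraint 3 (W < Y) on D(W)={2,3,4,5,6,7} D(Y)={2,3,4,5,6}: W {2,3,4,5,6,7}->{2,3,4,5}; Y {2,3,4,5,6}->{3,4,5,6}
Constraint 4 (Y != Z) on D(Y)={3,4,5,6} D(Z)={3,6,7}: no change
So after constraint 4: D(Y) = {3,4,5,6}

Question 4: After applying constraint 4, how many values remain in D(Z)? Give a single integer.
Answer: 3

Derivation:
Constraint 1 (Y != Z) on D(Y)={2,3,4,5,6,7} D(Z)={3,6,7}: no change
Constraint 2 (Y < Z) on D(Y)={2,3,4,5,6,7} D(Z)={3,6,7}: Y {2,3,4,5,6,7}->{2,3,4,5,6}
Constraint 3 (W < Y) on D(W)={2,3,4,5,6,7} D(Y)={2,3,4,5,6}: W {2,3,4,5,6,7}->{2,3,4,5}; Y {2,3,4,5,6}->{3,4,5,6}
Constraint 4 (Y != Z) on D(Y)={3,4,5,6} D(Z)={3,6,7}: no change
So after constraint 4: D(Z)={3,6,7}, size = 3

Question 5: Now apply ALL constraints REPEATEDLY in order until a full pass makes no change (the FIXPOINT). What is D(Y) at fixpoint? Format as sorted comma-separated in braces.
pass 0 (initial): D(Y)={2,3,4,5,6,7}
pass 1: W {2,3,4,5,6,7}->{2,3,4,5}; Y {2,3,4,5,6,7}->{3,4,5,6}
pass 2: Z {3,6,7}->{6,7}
pass 3: no change
Fixpoint after 3 passes: D(Y) = {3,4,5,6}

Answer: {3,4,5,6}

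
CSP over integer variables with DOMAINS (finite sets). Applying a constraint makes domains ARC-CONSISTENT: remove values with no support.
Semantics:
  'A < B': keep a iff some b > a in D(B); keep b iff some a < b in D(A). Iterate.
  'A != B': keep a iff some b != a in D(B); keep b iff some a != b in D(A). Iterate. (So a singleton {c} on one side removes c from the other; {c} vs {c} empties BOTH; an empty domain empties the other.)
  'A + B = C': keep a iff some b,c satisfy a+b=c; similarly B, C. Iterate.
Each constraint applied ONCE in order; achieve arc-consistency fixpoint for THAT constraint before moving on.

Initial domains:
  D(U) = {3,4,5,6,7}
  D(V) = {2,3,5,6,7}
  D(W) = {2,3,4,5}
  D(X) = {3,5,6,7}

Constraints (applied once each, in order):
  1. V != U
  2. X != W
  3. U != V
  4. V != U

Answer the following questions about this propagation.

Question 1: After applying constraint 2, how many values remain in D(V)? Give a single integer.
Constraint 1 (V != U) on D(V)={2,3,5,6,7} D(U)={3,4,5,6,7}: no change
Constraint 2 (X != W) on D(X)={3,5,6,7} D(W)={2,3,4,5}: no change
So after constraint 2: D(V)={2,3,5,6,7}, size = 5

Answer: 5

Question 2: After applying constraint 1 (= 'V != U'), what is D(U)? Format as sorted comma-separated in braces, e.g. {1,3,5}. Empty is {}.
Answer: {3,4,5,6,7}

Derivation:
Constraint 1 (V != U) on D(V)={2,3,5,6,7} D(U)={3,4,5,6,7}: no change
So after constraint 1: D(U) = {3,4,5,6,7}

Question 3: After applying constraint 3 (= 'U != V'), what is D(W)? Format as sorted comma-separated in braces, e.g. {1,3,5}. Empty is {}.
Constraint 1 (V != U) on D(V)={2,3,5,6,7} D(U)={3,4,5,6,7}: no change
Constraint 2 (X != W) on D(X)={3,5,6,7} D(W)={2,3,4,5}: no change
Constraint 3 (U != V) on D(U)={3,4,5,6,7} D(V)={2,3,5,6,7}: no change
So after constraint 3: D(W) = {2,3,4,5}

Answer: {2,3,4,5}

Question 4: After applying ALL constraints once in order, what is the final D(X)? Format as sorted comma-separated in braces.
Answer: {3,5,6,7}

Derivation:
Constraint 1 (V != U) on D(V)={2,3,5,6,7} D(U)={3,4,5,6,7}: no change
Constraint 2 (X != W) on D(X)={3,5,6,7} D(W)={2,3,4,5}: no change
Constraint 3 (U != V) on D(U)={3,4,5,6,7} D(V)={2,3,5,6,7}: no change
Constraint 4 (V != U) on D(V)={2,3,5,6,7} D(U)={3,4,5,6,7}: no change
So after all 4 constraints: D(X) = {3,5,6,7}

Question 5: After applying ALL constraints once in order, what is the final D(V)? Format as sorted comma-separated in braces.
Constraint 1 (V != U) on D(V)={2,3,5,6,7} D(U)={3,4,5,6,7}: no change
Constraint 2 (X != W) on D(X)={3,5,6,7} D(W)={2,3,4,5}: no change
Constraint 3 (U != V) on D(U)={3,4,5,6,7} D(V)={2,3,5,6,7}: no change
Constraint 4 (V != U) on D(V)={2,3,5,6,7} D(U)={3,4,5,6,7}: no change
So after all 4 constraints: D(V) = {2,3,5,6,7}

Answer: {2,3,5,6,7}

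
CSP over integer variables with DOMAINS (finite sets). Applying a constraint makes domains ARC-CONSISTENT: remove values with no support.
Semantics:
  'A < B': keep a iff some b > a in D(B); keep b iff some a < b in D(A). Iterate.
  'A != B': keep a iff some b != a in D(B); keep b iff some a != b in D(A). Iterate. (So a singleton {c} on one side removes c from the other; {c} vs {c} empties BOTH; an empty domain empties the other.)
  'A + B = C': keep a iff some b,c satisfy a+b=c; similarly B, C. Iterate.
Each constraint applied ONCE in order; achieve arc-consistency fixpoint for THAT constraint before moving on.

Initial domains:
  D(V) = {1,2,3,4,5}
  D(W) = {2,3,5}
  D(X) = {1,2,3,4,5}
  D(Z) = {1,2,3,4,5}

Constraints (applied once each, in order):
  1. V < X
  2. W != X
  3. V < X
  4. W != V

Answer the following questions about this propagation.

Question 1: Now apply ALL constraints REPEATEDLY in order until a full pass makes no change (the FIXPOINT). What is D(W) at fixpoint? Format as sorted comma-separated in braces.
Answer: {2,3,5}

Derivation:
pass 0 (initial): D(W)={2,3,5}
pass 1: V {1,2,3,4,5}->{1,2,3,4}; X {1,2,3,4,5}->{2,3,4,5}
pass 2: no change
Fixpoint after 2 passes: D(W) = {2,3,5}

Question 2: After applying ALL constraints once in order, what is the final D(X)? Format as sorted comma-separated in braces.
Constraint 1 (V < X) on D(V)={1,2,3,4,5} D(X)={1,2,3,4,5}: V {1,2,3,4,5}->{1,2,3,4}; X {1,2,3,4,5}->{2,3,4,5}
Constraint 2 (W != X) on D(W)={2,3,5} D(X)={2,3,4,5}: no change
Constraint 3 (V < X) on D(V)={1,2,3,4} D(X)={2,3,4,5}: no change
Constraint 4 (W != V) on D(W)={2,3,5} D(V)={1,2,3,4}: no change
So after all 4 constraints: D(X) = {2,3,4,5}

Answer: {2,3,4,5}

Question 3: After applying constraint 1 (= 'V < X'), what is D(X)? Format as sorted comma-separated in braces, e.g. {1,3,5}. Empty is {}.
Answer: {2,3,4,5}

Derivation:
Constraint 1 (V < X) on D(V)={1,2,3,4,5} D(X)={1,2,3,4,5}: V {1,2,3,4,5}->{1,2,3,4}; X {1,2,3,4,5}->{2,3,4,5}
So after constraint 1: D(X) = {2,3,4,5}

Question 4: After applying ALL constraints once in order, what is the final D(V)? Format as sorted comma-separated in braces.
Answer: {1,2,3,4}

Derivation:
Constraint 1 (V < X) on D(V)={1,2,3,4,5} D(X)={1,2,3,4,5}: V {1,2,3,4,5}->{1,2,3,4}; X {1,2,3,4,5}->{2,3,4,5}
Constraint 2 (W != X) on D(W)={2,3,5} D(X)={2,3,4,5}: no change
Constraint 3 (V < X) on D(V)={1,2,3,4} D(X)={2,3,4,5}: no change
Constraint 4 (W != V) on D(W)={2,3,5} D(V)={1,2,3,4}: no change
So after all 4 constraints: D(V) = {1,2,3,4}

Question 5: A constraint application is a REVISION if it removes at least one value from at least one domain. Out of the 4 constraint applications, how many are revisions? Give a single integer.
Constraint 1 (V < X) on D(V)={1,2,3,4,5} D(X)={1,2,3,4,5}: V {1,2,3,4,5}->{1,2,3,4}; X {1,2,3,4,5}->{2,3,4,5} => REVISION
Constraint 2 (W != X) on D(W)={2,3,5} D(X)={2,3,4,5}: no change => not a revision
Constraint 3 (V < X) on D(V)={1,2,3,4} D(X)={2,3,4,5}: no change => not a revision
Constraint 4 (W != V) on D(W)={2,3,5} D(V)={1,2,3,4}: no change => not a revision
Total revisions = 1

Answer: 1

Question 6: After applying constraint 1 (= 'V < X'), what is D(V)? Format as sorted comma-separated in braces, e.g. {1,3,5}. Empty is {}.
Constraint 1 (V < X) on D(V)={1,2,3,4,5} D(X)={1,2,3,4,5}: V {1,2,3,4,5}->{1,2,3,4}; X {1,2,3,4,5}->{2,3,4,5}
So after constraint 1: D(V) = {1,2,3,4}

Answer: {1,2,3,4}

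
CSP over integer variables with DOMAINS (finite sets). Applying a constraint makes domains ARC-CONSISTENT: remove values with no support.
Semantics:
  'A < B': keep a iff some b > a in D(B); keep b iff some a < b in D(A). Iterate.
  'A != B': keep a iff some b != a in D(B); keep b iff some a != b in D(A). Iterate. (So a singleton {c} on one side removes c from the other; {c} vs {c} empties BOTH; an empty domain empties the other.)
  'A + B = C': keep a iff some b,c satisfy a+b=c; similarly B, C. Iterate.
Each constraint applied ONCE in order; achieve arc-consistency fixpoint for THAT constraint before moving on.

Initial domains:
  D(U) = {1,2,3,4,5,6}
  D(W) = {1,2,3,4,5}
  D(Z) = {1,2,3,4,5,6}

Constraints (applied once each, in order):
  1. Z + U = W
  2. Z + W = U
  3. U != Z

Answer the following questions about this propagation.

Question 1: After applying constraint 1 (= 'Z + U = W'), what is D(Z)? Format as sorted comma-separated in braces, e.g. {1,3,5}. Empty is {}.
Constraint 1 (Z + U = W) on D(Z)={1,2,3,4,5,6} D(U)={1,2,3,4,5,6} D(W)={1,2,3,4,5}: Z {1,2,3,4,5,6}->{1,2,3,4}; U {1,2,3,4,5,6}->{1,2,3,4}; W {1,2,3,4,5}->{2,3,4,5}
So after constraint 1: D(Z) = {1,2,3,4}

Answer: {1,2,3,4}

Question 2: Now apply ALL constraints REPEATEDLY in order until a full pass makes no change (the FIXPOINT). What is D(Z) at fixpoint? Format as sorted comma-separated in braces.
pass 0 (initial): D(Z)={1,2,3,4,5,6}
pass 1: U {1,2,3,4,5,6}->{3,4}; W {1,2,3,4,5}->{2,3}; Z {1,2,3,4,5,6}->{1,2}
pass 2: U {3,4}->{}; W {2,3}->{}; Z {1,2}->{}
pass 3: no change
Fixpoint after 3 passes: D(Z) = {}

Answer: {}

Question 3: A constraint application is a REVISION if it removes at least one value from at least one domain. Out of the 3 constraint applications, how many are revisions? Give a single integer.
Answer: 2

Derivation:
Constraint 1 (Z + U = W) on D(Z)={1,2,3,4,5,6} D(U)={1,2,3,4,5,6} D(W)={1,2,3,4,5}: Z {1,2,3,4,5,6}->{1,2,3,4}; U {1,2,3,4,5,6}->{1,2,3,4}; W {1,2,3,4,5}->{2,3,4,5} => REVISION
Constraint 2 (Z + W = U) on D(Z)={1,2,3,4} D(W)={2,3,4,5} D(U)={1,2,3,4}: Z {1,2,3,4}->{1,2}; W {2,3,4,5}->{2,3}; U {1,2,3,4}->{3,4} => REVISION
Constraint 3 (U != Z) on D(U)={3,4} D(Z)={1,2}: no change => not a revision
Total revisions = 2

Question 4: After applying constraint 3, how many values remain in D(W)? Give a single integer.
Constraint 1 (Z + U = W) on D(Z)={1,2,3,4,5,6} D(U)={1,2,3,4,5,6} D(W)={1,2,3,4,5}: Z {1,2,3,4,5,6}->{1,2,3,4}; U {1,2,3,4,5,6}->{1,2,3,4}; W {1,2,3,4,5}->{2,3,4,5}
Constraint 2 (Z + W = U) on D(Z)={1,2,3,4} D(W)={2,3,4,5} D(U)={1,2,3,4}: Z {1,2,3,4}->{1,2}; W {2,3,4,5}->{2,3}; U {1,2,3,4}->{3,4}
Constraint 3 (U != Z) on D(U)={3,4} D(Z)={1,2}: no change
So after constraint 3: D(W)={2,3}, size = 2

Answer: 2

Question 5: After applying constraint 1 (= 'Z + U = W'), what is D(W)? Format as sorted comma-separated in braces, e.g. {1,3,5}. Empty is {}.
Constraint 1 (Z + U = W) on D(Z)={1,2,3,4,5,6} D(U)={1,2,3,4,5,6} D(W)={1,2,3,4,5}: Z {1,2,3,4,5,6}->{1,2,3,4}; U {1,2,3,4,5,6}->{1,2,3,4}; W {1,2,3,4,5}->{2,3,4,5}
So after constraint 1: D(W) = {2,3,4,5}

Answer: {2,3,4,5}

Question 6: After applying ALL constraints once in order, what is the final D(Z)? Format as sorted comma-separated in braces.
Answer: {1,2}

Derivation:
Constraint 1 (Z + U = W) on D(Z)={1,2,3,4,5,6} D(U)={1,2,3,4,5,6} D(W)={1,2,3,4,5}: Z {1,2,3,4,5,6}->{1,2,3,4}; U {1,2,3,4,5,6}->{1,2,3,4}; W {1,2,3,4,5}->{2,3,4,5}
Constraint 2 (Z + W = U) on D(Z)={1,2,3,4} D(W)={2,3,4,5} D(U)={1,2,3,4}: Z {1,2,3,4}->{1,2}; W {2,3,4,5}->{2,3}; U {1,2,3,4}->{3,4}
Constraint 3 (U != Z) on D(U)={3,4} D(Z)={1,2}: no change
So after all 3 constraints: D(Z) = {1,2}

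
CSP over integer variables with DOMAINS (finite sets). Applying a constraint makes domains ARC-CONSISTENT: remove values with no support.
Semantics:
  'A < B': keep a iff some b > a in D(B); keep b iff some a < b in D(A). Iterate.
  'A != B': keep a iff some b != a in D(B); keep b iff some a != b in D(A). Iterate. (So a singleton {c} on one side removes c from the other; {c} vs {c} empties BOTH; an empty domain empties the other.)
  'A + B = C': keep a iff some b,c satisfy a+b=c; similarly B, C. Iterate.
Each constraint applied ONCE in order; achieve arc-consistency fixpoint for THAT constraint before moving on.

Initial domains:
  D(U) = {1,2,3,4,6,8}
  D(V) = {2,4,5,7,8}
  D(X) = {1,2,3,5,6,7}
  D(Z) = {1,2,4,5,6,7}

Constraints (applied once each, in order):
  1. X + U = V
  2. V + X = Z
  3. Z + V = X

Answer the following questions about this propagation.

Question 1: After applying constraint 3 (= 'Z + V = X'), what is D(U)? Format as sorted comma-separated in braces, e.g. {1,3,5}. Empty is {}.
Answer: {1,2,3,4,6}

Derivation:
Constraint 1 (X + U = V) on D(X)={1,2,3,5,6,7} D(U)={1,2,3,4,6,8} D(V)={2,4,5,7,8}: U {1,2,3,4,6,8}->{1,2,3,4,6}
Constraint 2 (V + X = Z) on D(V)={2,4,5,7,8} D(X)={1,2,3,5,6,7} D(Z)={1,2,4,5,6,7}: V {2,4,5,7,8}->{2,4,5}; X {1,2,3,5,6,7}->{1,2,3,5}; Z {1,2,4,5,6,7}->{4,5,6,7}
Constraint 3 (Z + V = X) on D(Z)={4,5,6,7} D(V)={2,4,5} D(X)={1,2,3,5}: Z {4,5,6,7}->{}; V {2,4,5}->{}; X {1,2,3,5}->{}
So after constraint 3: D(U) = {1,2,3,4,6}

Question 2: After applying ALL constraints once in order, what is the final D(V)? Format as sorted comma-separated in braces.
Answer: {}

Derivation:
Constraint 1 (X + U = V) on D(X)={1,2,3,5,6,7} D(U)={1,2,3,4,6,8} D(V)={2,4,5,7,8}: U {1,2,3,4,6,8}->{1,2,3,4,6}
Constraint 2 (V + X = Z) on D(V)={2,4,5,7,8} D(X)={1,2,3,5,6,7} D(Z)={1,2,4,5,6,7}: V {2,4,5,7,8}->{2,4,5}; X {1,2,3,5,6,7}->{1,2,3,5}; Z {1,2,4,5,6,7}->{4,5,6,7}
Constraint 3 (Z + V = X) on D(Z)={4,5,6,7} D(V)={2,4,5} D(X)={1,2,3,5}: Z {4,5,6,7}->{}; V {2,4,5}->{}; X {1,2,3,5}->{}
So after all 3 constraints: D(V) = {}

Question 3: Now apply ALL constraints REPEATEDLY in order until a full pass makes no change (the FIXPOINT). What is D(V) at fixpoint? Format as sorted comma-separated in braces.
Answer: {}

Derivation:
pass 0 (initial): D(V)={2,4,5,7,8}
pass 1: U {1,2,3,4,6,8}->{1,2,3,4,6}; V {2,4,5,7,8}->{}; X {1,2,3,5,6,7}->{}; Z {1,2,4,5,6,7}->{}
pass 2: U {1,2,3,4,6}->{}
pass 3: no change
Fixpoint after 3 passes: D(V) = {}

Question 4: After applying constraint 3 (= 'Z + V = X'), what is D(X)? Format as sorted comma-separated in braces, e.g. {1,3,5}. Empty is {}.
Answer: {}

Derivation:
Constraint 1 (X + U = V) on D(X)={1,2,3,5,6,7} D(U)={1,2,3,4,6,8} D(V)={2,4,5,7,8}: U {1,2,3,4,6,8}->{1,2,3,4,6}
Constraint 2 (V + X = Z) on D(V)={2,4,5,7,8} D(X)={1,2,3,5,6,7} D(Z)={1,2,4,5,6,7}: V {2,4,5,7,8}->{2,4,5}; X {1,2,3,5,6,7}->{1,2,3,5}; Z {1,2,4,5,6,7}->{4,5,6,7}
Constraint 3 (Z + V = X) on D(Z)={4,5,6,7} D(V)={2,4,5} D(X)={1,2,3,5}: Z {4,5,6,7}->{}; V {2,4,5}->{}; X {1,2,3,5}->{}
So after constraint 3: D(X) = {}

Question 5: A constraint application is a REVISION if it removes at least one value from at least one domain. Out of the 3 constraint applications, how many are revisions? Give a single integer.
Answer: 3

Derivation:
Constraint 1 (X + U = V) on D(X)={1,2,3,5,6,7} D(U)={1,2,3,4,6,8} D(V)={2,4,5,7,8}: U {1,2,3,4,6,8}->{1,2,3,4,6} => REVISION
Constraint 2 (V + X = Z) on D(V)={2,4,5,7,8} D(X)={1,2,3,5,6,7} D(Z)={1,2,4,5,6,7}: V {2,4,5,7,8}->{2,4,5}; X {1,2,3,5,6,7}->{1,2,3,5}; Z {1,2,4,5,6,7}->{4,5,6,7} => REVISION
Constraint 3 (Z + V = X) on D(Z)={4,5,6,7} D(V)={2,4,5} D(X)={1,2,3,5}: Z {4,5,6,7}->{}; V {2,4,5}->{}; X {1,2,3,5}->{} => REVISION
Total revisions = 3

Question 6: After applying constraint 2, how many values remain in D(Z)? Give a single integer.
Constraint 1 (X + U = V) on D(X)={1,2,3,5,6,7} D(U)={1,2,3,4,6,8} D(V)={2,4,5,7,8}: U {1,2,3,4,6,8}->{1,2,3,4,6}
Constraint 2 (V + X = Z) on D(V)={2,4,5,7,8} D(X)={1,2,3,5,6,7} D(Z)={1,2,4,5,6,7}: V {2,4,5,7,8}->{2,4,5}; X {1,2,3,5,6,7}->{1,2,3,5}; Z {1,2,4,5,6,7}->{4,5,6,7}
So after constraint 2: D(Z)={4,5,6,7}, size = 4

Answer: 4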